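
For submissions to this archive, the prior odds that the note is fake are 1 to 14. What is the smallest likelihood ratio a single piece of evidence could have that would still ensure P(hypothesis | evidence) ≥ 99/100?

Prior odds = 1/14.
Target odds = 0.99/0.01 = 99.
Required Bayes factor = 99 ÷ (1/14) = 1386.

1386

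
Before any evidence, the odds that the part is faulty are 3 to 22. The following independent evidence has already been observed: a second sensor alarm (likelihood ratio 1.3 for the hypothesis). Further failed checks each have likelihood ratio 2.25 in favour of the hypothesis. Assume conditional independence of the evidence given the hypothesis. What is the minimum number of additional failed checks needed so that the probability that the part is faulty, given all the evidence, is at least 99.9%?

11

Prior odds = 3/22.
Bayes factor of the evidence already in hand = 1.3.
Odds after that evidence = (3/22) × 1.3 = 39/220.
Target odds = 0.999/0.001 = 999.
Need 2.25ⁿ ≥ 999 ÷ (39/220) = 73260/13.
2.25¹⁰ ≈3325.26 falls short of 73260/13 but 2.25¹¹ ≈7481.83 reaches it, so n = 11.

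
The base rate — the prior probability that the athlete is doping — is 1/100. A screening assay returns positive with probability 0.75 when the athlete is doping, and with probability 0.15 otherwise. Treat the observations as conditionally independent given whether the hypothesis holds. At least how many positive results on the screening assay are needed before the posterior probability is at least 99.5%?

7

Prior odds = 0.01/0.99 = 1/99.
Likelihood ratio of a positive result = 0.75/0.15 = 5.
Target odds: 0.995 ÷ 0.005 = 199.
Need (1/99) × 5ⁿ ≥ 199, i.e. 5ⁿ ≥ 19701.
5⁶ = 15625 falls short of 19701 but 5⁷ = 78125 reaches it, so n = 7.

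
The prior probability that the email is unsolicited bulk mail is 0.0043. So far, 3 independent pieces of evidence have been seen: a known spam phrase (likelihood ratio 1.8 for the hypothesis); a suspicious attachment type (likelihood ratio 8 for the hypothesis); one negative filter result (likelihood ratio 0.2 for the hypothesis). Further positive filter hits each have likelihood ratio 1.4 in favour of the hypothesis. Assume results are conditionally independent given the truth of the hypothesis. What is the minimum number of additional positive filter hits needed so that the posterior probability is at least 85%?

19

Prior odds = 0.0043/0.9957 = 43/9957.
Combined Bayes factor of the evidence already in hand = 1.8 × 8 × 0.2 = 2.88.
Odds after that evidence = (43/9957) × 2.88 = 1032/82975.
Target odds = 0.85/0.15 = 17/3.
Need 1.4ⁿ ≥ 17/3 ÷ (1032/82975) = 1410575/3096.
1.4¹⁸ ≈426.879 falls short of 1410575/3096 but 1.4¹⁹ ≈597.63 reaches it, so n = 19.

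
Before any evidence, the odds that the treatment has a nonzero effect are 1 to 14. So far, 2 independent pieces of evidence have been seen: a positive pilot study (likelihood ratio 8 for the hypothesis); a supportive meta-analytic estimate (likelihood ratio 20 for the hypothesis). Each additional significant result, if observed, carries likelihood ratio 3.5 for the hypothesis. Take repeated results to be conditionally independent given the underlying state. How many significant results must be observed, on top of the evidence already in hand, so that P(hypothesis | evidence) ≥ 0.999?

Prior odds = 1/14.
Combined Bayes factor of the evidence already in hand = 8 × 20 = 160.
Odds after that evidence = (1/14) × 160 = 80/7.
Target odds = 0.999/0.001 = 999.
Need 3.5ⁿ ≥ 999 ÷ (80/7) = 87.4125.
3.5³ = 42.875 falls short of 87.4125 but 3.5⁴ = 150.0625 reaches it, so n = 4.

4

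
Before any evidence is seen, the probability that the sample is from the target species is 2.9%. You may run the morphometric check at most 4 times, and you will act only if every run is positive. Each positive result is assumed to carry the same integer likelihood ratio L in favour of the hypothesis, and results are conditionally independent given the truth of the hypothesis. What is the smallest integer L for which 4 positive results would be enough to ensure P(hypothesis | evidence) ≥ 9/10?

5

Prior odds = 0.029/0.971 = 29/971.
Target odds = 0.9/0.1 = 9.
Need L⁴ ≥ 9 ÷ (29/971) = 8739/29.
4⁴ = 256 < 8739/29 ≤ 625 = 5⁴, so L = 5.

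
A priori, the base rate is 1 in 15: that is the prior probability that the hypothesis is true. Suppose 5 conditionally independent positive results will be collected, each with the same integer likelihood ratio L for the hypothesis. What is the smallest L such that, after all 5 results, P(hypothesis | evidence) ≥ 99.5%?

Prior odds = (1/15)/(14/15) = 1/14.
Target odds = 0.995/0.005 = 199.
Need L⁵ ≥ 199 ÷ (1/14) = 2786.
4⁵ = 1024 < 2786 ≤ 3125 = 5⁵, so L = 5.

5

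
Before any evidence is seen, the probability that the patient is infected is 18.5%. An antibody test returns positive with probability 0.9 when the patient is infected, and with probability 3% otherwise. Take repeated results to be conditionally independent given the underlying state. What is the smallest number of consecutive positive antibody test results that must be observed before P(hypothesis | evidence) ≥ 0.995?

2

Prior odds = 0.185/0.815 = 37/163.
Likelihood ratio of a positive result = 0.9/0.03 = 30.
Target posterior odds = 0.995/0.005 = 199.
Need (37/163) × 30ⁿ ≥ 199, i.e. 30ⁿ ≥ 32437/37.
30¹ = 30 falls short of 32437/37 but 30² = 900 reaches it, so n = 2.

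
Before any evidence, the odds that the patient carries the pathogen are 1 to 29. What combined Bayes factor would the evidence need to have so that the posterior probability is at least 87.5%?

Prior odds = 1/29.
Target odds = 0.875/0.125 = 7.
Required Bayes factor = 7 ÷ (1/29) = 203.

203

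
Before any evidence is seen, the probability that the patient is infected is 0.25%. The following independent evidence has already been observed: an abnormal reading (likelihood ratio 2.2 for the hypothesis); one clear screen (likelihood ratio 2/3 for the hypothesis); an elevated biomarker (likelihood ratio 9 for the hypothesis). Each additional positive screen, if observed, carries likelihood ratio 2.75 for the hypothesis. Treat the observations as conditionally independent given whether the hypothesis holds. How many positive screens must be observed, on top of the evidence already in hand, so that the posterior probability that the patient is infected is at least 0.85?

6

Prior odds = 0.0025/0.9975 = 1/399.
Combined Bayes factor of the evidence already in hand = 2.2 × (2/3) × 9 = 13.2.
Odds after that evidence = (1/399) × 13.2 = 22/665.
Target odds = 0.85/0.15 = 17/3.
Need 2.75ⁿ ≥ 17/3 ÷ (22/665) = 11305/66.
2.75⁵ = 161051/1024 falls short of 11305/66 but 2.75⁶ = 1771561/4096 reaches it, so n = 6.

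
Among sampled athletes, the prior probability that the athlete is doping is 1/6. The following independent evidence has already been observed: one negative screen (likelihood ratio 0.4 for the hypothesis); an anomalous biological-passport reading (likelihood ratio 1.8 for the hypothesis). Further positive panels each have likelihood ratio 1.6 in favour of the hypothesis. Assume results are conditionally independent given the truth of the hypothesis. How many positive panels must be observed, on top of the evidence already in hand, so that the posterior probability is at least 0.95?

11

Prior odds = (1/6)/(5/6) = 0.2.
Combined Bayes factor of the evidence already in hand = 0.4 × 1.8 = 0.72.
Odds after that evidence = 0.2 × 0.72 = 0.144.
Target odds = 0.95/0.05 = 19.
Need 1.6ⁿ ≥ 19 ÷ 0.144 = 2375/18.
1.6¹⁰ ≈109.951 falls short of 2375/18 but 1.6¹¹ ≈175.922 reaches it, so n = 11.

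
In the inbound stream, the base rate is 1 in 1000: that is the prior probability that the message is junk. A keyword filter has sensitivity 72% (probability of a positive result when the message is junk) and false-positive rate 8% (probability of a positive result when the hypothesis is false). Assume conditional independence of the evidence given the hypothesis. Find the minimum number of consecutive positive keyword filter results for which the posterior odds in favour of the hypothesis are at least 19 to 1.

5

Prior odds: 0.001 ÷ 0.999 = 1/999.
Likelihood ratio of a positive result = 0.72/0.08 = 9.
Target odds = 19.
Require 9ⁿ ≥ 19 ÷ (1/999) = 18981.
9⁴ = 6561 falls short of 18981 but 9⁵ = 59049 reaches it, so n = 5.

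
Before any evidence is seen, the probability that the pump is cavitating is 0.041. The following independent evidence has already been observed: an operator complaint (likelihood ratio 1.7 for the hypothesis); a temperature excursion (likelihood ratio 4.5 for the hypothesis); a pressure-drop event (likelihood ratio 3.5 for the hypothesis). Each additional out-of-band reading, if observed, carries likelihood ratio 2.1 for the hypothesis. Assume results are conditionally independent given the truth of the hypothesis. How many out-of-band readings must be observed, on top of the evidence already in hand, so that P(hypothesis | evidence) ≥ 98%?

Prior odds = 0.041/0.959 = 41/959.
Combined Bayes factor of the evidence already in hand = 1.7 × 4.5 × 3.5 = 26.775.
Odds after that evidence = (41/959) × 26.775 = 6273/5480.
Target odds = 0.98/0.02 = 49.
Need 2.1ⁿ ≥ 49 ÷ (6273/5480) = 268520/6273.
2.1⁵ = 4084101/100000 falls short of 268520/6273 but 2.1⁶ = 85766121/1000000 reaches it, so n = 6.

6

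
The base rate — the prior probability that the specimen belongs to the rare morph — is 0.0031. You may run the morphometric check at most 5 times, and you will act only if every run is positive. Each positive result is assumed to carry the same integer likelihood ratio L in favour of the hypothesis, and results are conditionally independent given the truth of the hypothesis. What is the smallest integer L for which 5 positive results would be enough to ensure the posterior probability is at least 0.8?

Prior odds = 0.0031/0.9969 = 31/9969.
Target odds = 0.8/0.2 = 4.
Need L⁵ ≥ 4 ÷ (31/9969) = 39876/31.
4⁵ = 1024 < 39876/31 ≤ 3125 = 5⁵, so L = 5.

5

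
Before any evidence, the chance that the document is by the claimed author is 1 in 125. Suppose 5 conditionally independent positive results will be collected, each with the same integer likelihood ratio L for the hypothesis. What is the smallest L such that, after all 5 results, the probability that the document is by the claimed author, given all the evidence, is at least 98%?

6

Prior odds = 0.008/0.992 = 1/124.
Target odds = 0.98/0.02 = 49.
Need L⁵ ≥ 49 ÷ (1/124) = 6076.
5⁵ = 3125 < 6076 ≤ 7776 = 6⁵, so L = 6.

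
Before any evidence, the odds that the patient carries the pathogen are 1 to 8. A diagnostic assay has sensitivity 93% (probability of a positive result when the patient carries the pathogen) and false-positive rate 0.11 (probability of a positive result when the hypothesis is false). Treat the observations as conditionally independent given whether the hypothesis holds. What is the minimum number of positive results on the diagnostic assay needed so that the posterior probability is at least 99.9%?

Prior odds = 0.125.
Likelihood ratio of a positive result = 0.93/0.11 = 93/11.
Target odds: 0.999 ÷ 0.001 = 999.
Need 0.125 × (93/11)ⁿ ≥ 999, i.e. (93/11)ⁿ ≥ 7992.
(93/11)⁴ = 74805201/14641 falls short of 7992 but (93/11)⁵ ≈43196.8 reaches it, so n = 5.

5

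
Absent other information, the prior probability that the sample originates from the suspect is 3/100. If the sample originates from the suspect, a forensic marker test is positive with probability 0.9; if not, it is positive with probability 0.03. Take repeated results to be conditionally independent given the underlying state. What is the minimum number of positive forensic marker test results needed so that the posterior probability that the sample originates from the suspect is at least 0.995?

3

Prior odds = 0.03/0.97 = 3/97.
Likelihood ratio of a positive = 0.9/0.03 = 30.
Target posterior odds = 0.995/0.005 = 199.
Require 30ⁿ ≥ 199 ÷ (3/97) = 19303/3.
30² = 900 falls short of 19303/3 but 30³ = 27000 reaches it, so n = 3.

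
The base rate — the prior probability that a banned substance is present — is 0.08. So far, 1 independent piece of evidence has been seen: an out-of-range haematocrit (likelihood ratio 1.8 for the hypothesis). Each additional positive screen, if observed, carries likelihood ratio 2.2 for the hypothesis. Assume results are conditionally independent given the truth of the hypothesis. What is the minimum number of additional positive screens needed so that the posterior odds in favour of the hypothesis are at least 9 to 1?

Prior odds = 0.08/0.92 = 2/23.
Bayes factor of the evidence already in hand = 1.8.
Odds after that evidence = (2/23) × 1.8 = 18/115.
Target odds = 9.
Need 2.2ⁿ ≥ 9 ÷ (18/115) = 57.5.
2.2⁵ = 51.53632 falls short of 57.5 but 2.2⁶ = 1771561/15625 reaches it, so n = 6.

6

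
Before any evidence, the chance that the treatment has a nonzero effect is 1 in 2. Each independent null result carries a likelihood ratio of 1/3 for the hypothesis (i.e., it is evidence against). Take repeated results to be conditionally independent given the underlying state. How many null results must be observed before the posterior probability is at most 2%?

Prior odds = 0.5/0.5 = 1.
Likelihood ratio per null result = 1/3.
Target posterior odds = 0.02/0.98 = 1/49.
Need 1 × (1/3)ⁿ ≤ 1/49, i.e. (1/3)ⁿ ≤ 1/49.
(1/3)³ = 1/27 is still above 1/49 but (1/3)⁴ = 1/81 is at or below it, so n = 4.

4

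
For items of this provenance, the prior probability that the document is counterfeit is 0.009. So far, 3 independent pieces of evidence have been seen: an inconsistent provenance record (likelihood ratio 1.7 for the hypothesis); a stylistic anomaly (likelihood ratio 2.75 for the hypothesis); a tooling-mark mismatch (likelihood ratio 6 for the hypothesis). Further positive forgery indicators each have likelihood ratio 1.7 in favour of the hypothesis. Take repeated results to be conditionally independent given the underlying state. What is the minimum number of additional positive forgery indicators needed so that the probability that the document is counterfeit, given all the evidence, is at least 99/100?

Prior odds = 0.009/0.991 = 9/991.
Combined Bayes factor of the evidence already in hand = 1.7 × 2.75 × 6 = 28.05.
Odds after that evidence = (9/991) × 28.05 = 5049/19820.
Target odds = 0.99/0.01 = 99.
Need 1.7ⁿ ≥ 99 ÷ (5049/19820) = 19820/51.
1.7¹¹ ≈342.719 falls short of 19820/51 but 1.7¹² ≈582.622 reaches it, so n = 12.

12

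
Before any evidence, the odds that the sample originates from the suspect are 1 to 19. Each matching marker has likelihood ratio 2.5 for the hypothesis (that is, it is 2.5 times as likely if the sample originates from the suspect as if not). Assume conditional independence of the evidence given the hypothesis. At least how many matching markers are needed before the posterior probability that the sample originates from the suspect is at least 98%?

Prior odds = 1/19.
Likelihood ratio per matching marker = 2.5.
Target posterior odds = 0.98/0.02 = 49.
Require 2.5ⁿ ≥ 49 ÷ (1/19) = 931.
2.5⁷ = 610.3515625 falls short of 931 but 2.5⁸ = 390625/256 reaches it, so n = 8.

8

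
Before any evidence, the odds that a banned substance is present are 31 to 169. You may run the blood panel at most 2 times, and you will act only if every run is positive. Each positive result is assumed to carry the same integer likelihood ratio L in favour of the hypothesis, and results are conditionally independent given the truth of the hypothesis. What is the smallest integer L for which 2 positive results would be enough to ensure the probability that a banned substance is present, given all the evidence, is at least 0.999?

74

Prior odds = 31/169.
Target odds = 0.999/0.001 = 999.
Need L² ≥ 999 ÷ (31/169) = 168831/31.
73² = 5329 < 168831/31 ≤ 5476 = 74², so L = 74.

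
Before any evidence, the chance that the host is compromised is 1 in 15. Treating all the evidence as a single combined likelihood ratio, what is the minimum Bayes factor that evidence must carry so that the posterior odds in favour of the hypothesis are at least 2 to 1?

Prior odds = (1/15)/(14/15) = 1/14.
Target odds = 2.
Required Bayes factor = 2 ÷ (1/14) = 28.

28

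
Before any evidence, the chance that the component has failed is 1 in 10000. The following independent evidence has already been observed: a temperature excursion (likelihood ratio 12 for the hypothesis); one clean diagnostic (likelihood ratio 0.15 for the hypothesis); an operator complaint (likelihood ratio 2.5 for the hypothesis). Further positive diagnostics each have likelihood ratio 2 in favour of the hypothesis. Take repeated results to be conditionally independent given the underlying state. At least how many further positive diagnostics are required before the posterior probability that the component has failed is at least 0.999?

Prior odds = 0.0001/0.9999 = 1/9999.
Combined Bayes factor of the evidence already in hand = 12 × 0.15 × 2.5 = 4.5.
Odds after that evidence = (1/9999) × 4.5 = 1/2222.
Target odds = 0.999/0.001 = 999.
Need 2ⁿ ≥ 999 ÷ (1/2222) = 2219778.
2²¹ = 2097152 falls short of 2219778 but 2²² = 4194304 reaches it, so n = 22.

22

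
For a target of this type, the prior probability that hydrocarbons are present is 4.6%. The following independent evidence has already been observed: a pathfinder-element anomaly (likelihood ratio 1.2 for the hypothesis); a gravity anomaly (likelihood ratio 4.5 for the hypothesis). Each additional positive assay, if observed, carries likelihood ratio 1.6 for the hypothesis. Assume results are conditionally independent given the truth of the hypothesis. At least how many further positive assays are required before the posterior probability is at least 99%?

Prior odds = 0.046/0.954 = 23/477.
Combined Bayes factor of the evidence already in hand = 1.2 × 4.5 = 5.4.
Odds after that evidence = (23/477) × 5.4 = 69/265.
Target odds = 0.99/0.01 = 99.
Need 1.6ⁿ ≥ 99 ÷ (69/265) = 8745/23.
1.6¹² ≈281.475 falls short of 8745/23 but 1.6¹³ ≈450.36 reaches it, so n = 13.

13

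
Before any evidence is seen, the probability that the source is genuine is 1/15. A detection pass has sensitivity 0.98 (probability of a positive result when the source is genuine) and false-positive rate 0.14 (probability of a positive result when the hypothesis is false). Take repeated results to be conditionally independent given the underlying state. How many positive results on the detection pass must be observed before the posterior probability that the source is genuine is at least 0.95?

Prior odds = (1/15)/(14/15) = 1/14.
Likelihood ratio of a positive result = 0.98/0.14 = 7.
Target posterior odds = 0.95/0.05 = 19.
Require 7ⁿ ≥ 19 ÷ (1/14) = 266.
7² = 49 falls short of 266 but 7³ = 343 reaches it, so n = 3.

3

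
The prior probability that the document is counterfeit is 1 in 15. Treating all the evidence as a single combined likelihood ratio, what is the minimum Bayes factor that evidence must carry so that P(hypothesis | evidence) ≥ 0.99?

Prior odds = (1/15)/(14/15) = 1/14.
Target odds = 0.99/0.01 = 99.
Required Bayes factor = 99 ÷ (1/14) = 1386.

1386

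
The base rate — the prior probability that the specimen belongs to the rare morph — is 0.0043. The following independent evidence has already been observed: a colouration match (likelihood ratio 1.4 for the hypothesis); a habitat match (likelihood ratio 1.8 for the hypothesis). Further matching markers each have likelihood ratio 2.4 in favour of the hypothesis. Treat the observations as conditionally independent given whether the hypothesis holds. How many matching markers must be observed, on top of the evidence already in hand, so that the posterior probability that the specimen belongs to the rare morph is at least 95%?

9

Prior odds = 0.0043/0.9957 = 43/9957.
Combined Bayes factor of the evidence already in hand = 1.4 × 1.8 = 2.52.
Odds after that evidence = (43/9957) × 2.52 = 903/82975.
Target odds = 0.95/0.05 = 19.
Need 2.4ⁿ ≥ 19 ÷ (903/82975) = 1576525/903.
2.4⁸ = 429981696/390625 falls short of 1576525/903 but 2.4⁹ ≈2641.81 reaches it, so n = 9.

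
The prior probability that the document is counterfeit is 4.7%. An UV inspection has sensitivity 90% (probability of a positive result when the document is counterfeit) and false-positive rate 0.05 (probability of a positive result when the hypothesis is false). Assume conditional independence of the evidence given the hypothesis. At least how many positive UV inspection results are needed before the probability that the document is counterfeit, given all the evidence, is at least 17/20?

Prior odds = 0.047/0.953 = 47/953.
Likelihood ratio of a positive result = 0.9/0.05 = 18.
Target posterior odds = 0.85/0.15 = 17/3.
Need (47/953) × 18ⁿ ≥ 17/3, i.e. 18ⁿ ≥ 16201/141.
18¹ = 18 falls short of 16201/141 but 18² = 324 reaches it, so n = 2.

2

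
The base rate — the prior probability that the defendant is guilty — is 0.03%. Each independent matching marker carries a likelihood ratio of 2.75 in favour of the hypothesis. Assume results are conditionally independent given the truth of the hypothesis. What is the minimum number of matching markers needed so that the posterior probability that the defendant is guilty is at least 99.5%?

Prior odds = 0.0003/0.9997 = 3/9997.
Likelihood ratio per matching marker = 2.75.
Target odds: 0.995 ÷ 0.005 = 199.
Need (3/9997) × 2.75ⁿ ≥ 199, i.e. 2.75ⁿ ≥ 1989403/3.
2.75¹³ ≈514428 falls short of 1989403/3 but 2.75¹⁴ ≈1.41468e+06 reaches it, so n = 14.

14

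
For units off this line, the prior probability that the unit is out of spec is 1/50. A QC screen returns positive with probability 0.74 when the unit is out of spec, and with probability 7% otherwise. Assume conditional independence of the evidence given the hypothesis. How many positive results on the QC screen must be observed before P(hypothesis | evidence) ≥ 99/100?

4

Prior odds: 0.02 ÷ 0.98 = 1/49.
Likelihood ratio of a positive result = 0.74/0.07 = 74/7.
Target posterior odds = 0.99/0.01 = 99.
Require (74/7)ⁿ ≥ 99 ÷ (1/49) = 4851.
(74/7)³ = 405224/343 falls short of 4851 but (74/7)⁴ = 29986576/2401 reaches it, so n = 4.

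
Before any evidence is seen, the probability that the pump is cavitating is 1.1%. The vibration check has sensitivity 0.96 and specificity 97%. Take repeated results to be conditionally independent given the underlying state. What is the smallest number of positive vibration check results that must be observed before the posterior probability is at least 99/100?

Prior odds: 0.011 ÷ 0.989 = 11/989.
False-positive rate = 1 − 0.97 = 0.03; likelihood ratio of a positive = 0.96/0.03 = 32.
Target odds: 0.99 ÷ 0.01 = 99.
Need (11/989) × 32ⁿ ≥ 99, i.e. 32ⁿ ≥ 8901.
32² = 1024 falls short of 8901 but 32³ = 32768 reaches it, so n = 3.

3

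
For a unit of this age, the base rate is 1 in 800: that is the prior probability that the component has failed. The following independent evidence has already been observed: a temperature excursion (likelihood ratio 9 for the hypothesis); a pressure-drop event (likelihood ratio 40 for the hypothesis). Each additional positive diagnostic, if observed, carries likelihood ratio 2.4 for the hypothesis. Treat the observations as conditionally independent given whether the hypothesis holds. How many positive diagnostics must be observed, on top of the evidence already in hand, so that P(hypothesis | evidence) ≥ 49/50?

6

Prior odds = 0.00125/0.99875 = 1/799.
Combined Bayes factor of the evidence already in hand = 9 × 40 = 360.
Odds after that evidence = (1/799) × 360 = 360/799.
Target odds = 0.98/0.02 = 49.
Need 2.4ⁿ ≥ 49 ÷ (360/799) = 39151/360.
2.4⁵ = 79.62624 falls short of 39151/360 but 2.4⁶ = 2985984/15625 reaches it, so n = 6.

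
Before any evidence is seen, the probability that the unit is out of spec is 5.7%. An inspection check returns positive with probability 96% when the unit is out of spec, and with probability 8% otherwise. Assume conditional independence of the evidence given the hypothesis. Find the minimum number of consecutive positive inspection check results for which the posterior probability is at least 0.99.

3

Prior odds = 0.057/0.943 = 57/943.
Likelihood ratio of a positive result = 0.96/0.08 = 12.
Target odds: 0.99 ÷ 0.01 = 99.
Need (57/943) × 12ⁿ ≥ 99, i.e. 12ⁿ ≥ 31119/19.
12² = 144 falls short of 31119/19 but 12³ = 1728 reaches it, so n = 3.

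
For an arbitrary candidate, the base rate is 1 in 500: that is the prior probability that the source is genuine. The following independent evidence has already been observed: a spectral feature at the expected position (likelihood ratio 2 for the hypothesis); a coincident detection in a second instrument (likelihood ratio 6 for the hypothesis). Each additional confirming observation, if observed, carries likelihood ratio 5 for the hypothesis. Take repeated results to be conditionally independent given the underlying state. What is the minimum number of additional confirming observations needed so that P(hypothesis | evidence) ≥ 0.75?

Prior odds = 0.002/0.998 = 1/499.
Combined Bayes factor of the evidence already in hand = 2 × 6 = 12.
Odds after that evidence = (1/499) × 12 = 12/499.
Target odds = 0.75/0.25 = 3.
Need 5ⁿ ≥ 3 ÷ (12/499) = 124.75.
5² = 25 falls short of 124.75 but 5³ = 125 reaches it, so n = 3.

3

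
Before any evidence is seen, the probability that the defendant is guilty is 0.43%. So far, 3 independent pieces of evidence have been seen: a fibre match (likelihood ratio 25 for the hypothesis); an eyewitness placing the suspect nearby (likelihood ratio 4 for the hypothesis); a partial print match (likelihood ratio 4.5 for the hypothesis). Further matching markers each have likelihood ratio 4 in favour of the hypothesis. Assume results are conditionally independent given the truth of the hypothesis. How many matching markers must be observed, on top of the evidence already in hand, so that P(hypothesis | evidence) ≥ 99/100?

Prior odds = 0.0043/0.9957 = 43/9957.
Combined Bayes factor of the evidence already in hand = 25 × 4 × 4.5 = 450.
Odds after that evidence = (43/9957) × 450 = 6450/3319.
Target odds = 0.99/0.01 = 99.
Need 4ⁿ ≥ 99 ÷ (6450/3319) = 109527/2150.
4² = 16 falls short of 109527/2150 but 4³ = 64 reaches it, so n = 3.

3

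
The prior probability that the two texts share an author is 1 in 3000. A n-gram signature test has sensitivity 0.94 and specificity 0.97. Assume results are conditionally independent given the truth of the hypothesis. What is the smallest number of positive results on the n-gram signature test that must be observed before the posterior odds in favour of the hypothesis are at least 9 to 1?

Prior odds = (1/3000)/(2999/3000) = 1/2999.
False-positive rate = 1 − 0.97 = 0.03; likelihood ratio of a positive = 0.94/0.03 = 94/3.
Target odds = 9.
Need (1/2999) × (94/3)ⁿ ≥ 9, i.e. (94/3)ⁿ ≥ 26991.
(94/3)² = 8836/9 falls short of 26991 but (94/3)³ = 830584/27 reaches it, so n = 3.

3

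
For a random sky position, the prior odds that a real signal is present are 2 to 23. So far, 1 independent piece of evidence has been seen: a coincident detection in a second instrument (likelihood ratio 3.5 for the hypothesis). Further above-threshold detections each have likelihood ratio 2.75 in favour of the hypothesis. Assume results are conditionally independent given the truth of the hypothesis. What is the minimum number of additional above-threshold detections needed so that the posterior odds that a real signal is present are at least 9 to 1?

4

Prior odds = 2/23.
Bayes factor of the evidence already in hand = 3.5.
Odds after that evidence = (2/23) × 3.5 = 7/23.
Target odds = 9.
Need 2.75ⁿ ≥ 9 ÷ (7/23) = 207/7.
2.75³ = 20.796875 falls short of 207/7 but 2.75⁴ = 57.19140625 reaches it, so n = 4.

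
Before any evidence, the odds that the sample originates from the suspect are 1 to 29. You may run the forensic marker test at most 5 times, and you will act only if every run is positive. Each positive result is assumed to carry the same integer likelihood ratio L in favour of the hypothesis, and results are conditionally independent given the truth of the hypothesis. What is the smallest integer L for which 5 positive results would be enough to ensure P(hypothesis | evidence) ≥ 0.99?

5

Prior odds = 1/29.
Target odds = 0.99/0.01 = 99.
Need L⁵ ≥ 99 ÷ (1/29) = 2871.
4⁵ = 1024 < 2871 ≤ 3125 = 5⁵, so L = 5.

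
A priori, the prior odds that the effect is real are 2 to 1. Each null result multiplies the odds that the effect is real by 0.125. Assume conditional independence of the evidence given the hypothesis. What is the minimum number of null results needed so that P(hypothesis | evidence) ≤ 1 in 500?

4

Prior odds = 2.
Likelihood ratio per null result = 0.125.
Target posterior odds = 0.002/0.998 = 1/499.
Need 2 × 0.125ⁿ ≤ 1/499, i.e. 0.125ⁿ ≤ 1/998.
0.125³ = 0.001953125 is still above 1/998 but 0.125⁴ = 1/4096 is at or below it, so n = 4.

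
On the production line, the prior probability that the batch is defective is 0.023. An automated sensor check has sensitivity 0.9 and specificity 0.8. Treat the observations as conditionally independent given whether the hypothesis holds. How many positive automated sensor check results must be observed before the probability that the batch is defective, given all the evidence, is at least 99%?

Prior odds = 0.023/0.977 = 23/977.
False-positive rate = 1 − 0.8 = 0.2; likelihood ratio of a positive = 0.9/0.2 = 4.5.
Target posterior odds = 0.99/0.01 = 99.
Require 4.5ⁿ ≥ 99 ÷ (23/977) = 96723/23.
4.5⁵ = 1845.28125 falls short of 96723/23 but 4.5⁶ = 8303.765625 reaches it, so n = 6.

6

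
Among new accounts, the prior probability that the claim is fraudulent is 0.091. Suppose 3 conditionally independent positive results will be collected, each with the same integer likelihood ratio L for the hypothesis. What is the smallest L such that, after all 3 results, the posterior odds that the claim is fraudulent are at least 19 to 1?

6

Prior odds = 0.091/0.909 = 91/909.
Target odds = 19.
Need L³ ≥ 19 ÷ (91/909) = 17271/91.
5³ = 125 < 17271/91 ≤ 216 = 6³, so L = 6.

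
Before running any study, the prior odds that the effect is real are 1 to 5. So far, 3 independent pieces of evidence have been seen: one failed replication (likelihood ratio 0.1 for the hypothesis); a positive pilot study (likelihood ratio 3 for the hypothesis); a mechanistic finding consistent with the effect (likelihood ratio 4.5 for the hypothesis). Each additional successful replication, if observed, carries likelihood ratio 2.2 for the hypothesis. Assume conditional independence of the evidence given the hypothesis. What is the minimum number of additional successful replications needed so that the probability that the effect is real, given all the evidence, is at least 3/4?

Prior odds = 0.2.
Combined Bayes factor of the evidence already in hand = 0.1 × 3 × 4.5 = 1.35.
Odds after that evidence = 0.2 × 1.35 = 0.27.
Target odds = 0.75/0.25 = 3.
Need 2.2ⁿ ≥ 3 ÷ 0.27 = 100/9.
2.2³ = 10.648 falls short of 100/9 but 2.2⁴ = 23.4256 reaches it, so n = 4.

4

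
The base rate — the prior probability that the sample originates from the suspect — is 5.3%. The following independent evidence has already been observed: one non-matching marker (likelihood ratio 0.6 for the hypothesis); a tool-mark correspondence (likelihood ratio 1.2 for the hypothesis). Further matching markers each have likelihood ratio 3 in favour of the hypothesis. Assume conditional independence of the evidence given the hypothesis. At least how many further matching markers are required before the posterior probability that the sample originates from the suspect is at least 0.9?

Prior odds = 0.053/0.947 = 53/947.
Combined Bayes factor of the evidence already in hand = 0.6 × 1.2 = 0.72.
Odds after that evidence = (53/947) × 0.72 = 954/23675.
Target odds = 0.9/0.1 = 9.
Need 3ⁿ ≥ 9 ÷ (954/23675) = 23675/106.
3⁴ = 81 falls short of 23675/106 but 3⁵ = 243 reaches it, so n = 5.

5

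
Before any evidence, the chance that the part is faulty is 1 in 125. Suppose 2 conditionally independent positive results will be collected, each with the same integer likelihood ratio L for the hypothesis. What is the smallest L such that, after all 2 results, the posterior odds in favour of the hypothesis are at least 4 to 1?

23

Prior odds = 0.008/0.992 = 1/124.
Target odds = 4.
Need L² ≥ 4 ÷ (1/124) = 496.
22² = 484 < 496 ≤ 529 = 23², so L = 23.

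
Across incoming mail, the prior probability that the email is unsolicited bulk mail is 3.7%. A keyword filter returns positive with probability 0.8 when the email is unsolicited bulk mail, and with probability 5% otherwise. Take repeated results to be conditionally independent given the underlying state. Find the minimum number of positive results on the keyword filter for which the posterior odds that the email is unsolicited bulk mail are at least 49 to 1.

Prior odds: 0.037 ÷ 0.963 = 37/963.
Likelihood ratio of a positive result = 0.8/0.05 = 16.
Target odds = 49.
Require 16ⁿ ≥ 49 ÷ (37/963) = 47187/37.
16² = 256 falls short of 47187/37 but 16³ = 4096 reaches it, so n = 3.

3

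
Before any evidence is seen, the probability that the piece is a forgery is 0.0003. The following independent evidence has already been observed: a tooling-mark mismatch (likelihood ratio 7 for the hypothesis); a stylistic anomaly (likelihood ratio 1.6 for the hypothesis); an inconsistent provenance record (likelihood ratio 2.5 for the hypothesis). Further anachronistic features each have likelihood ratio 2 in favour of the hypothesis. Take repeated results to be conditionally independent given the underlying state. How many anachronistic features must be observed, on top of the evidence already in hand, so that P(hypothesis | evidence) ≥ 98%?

Prior odds = 0.0003/0.9997 = 3/9997.
Combined Bayes factor of the evidence already in hand = 7 × 1.6 × 2.5 = 28.
Odds after that evidence = (3/9997) × 28 = 84/9997.
Target odds = 0.98/0.02 = 49.
Need 2ⁿ ≥ 49 ÷ (84/9997) = 69979/12.
2¹² = 4096 falls short of 69979/12 but 2¹³ = 8192 reaches it, so n = 13.

13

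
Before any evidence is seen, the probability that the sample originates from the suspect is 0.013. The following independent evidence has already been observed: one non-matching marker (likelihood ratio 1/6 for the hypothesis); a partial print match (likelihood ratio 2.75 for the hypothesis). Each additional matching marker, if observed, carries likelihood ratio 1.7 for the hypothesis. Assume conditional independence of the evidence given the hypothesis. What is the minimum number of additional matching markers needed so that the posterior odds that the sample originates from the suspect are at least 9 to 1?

14

Prior odds = 0.013/0.987 = 13/987.
Combined Bayes factor of the evidence already in hand = (1/6) × 2.75 = 11/24.
Odds after that evidence = (13/987) × 11/24 = 143/23688.
Target odds = 9.
Need 1.7ⁿ ≥ 9 ÷ (143/23688) = 213192/143.
1.7¹³ ≈990.458 falls short of 213192/143 but 1.7¹⁴ ≈1683.78 reaches it, so n = 14.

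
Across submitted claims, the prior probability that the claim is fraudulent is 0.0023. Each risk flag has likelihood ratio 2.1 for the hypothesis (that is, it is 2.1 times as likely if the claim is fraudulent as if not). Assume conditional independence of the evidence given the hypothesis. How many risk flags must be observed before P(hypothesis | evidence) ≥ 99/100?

15

Prior odds: 0.0023 ÷ 0.9977 = 23/9977.
Likelihood ratio per risk flag = 2.1.
Target odds: 0.99 ÷ 0.01 = 99.
Require 2.1ⁿ ≥ 99 ÷ (23/9977) = 987723/23.
2.1¹⁴ ≈32439.2 falls short of 987723/23 but 2.1¹⁵ ≈68122.3 reaches it, so n = 15.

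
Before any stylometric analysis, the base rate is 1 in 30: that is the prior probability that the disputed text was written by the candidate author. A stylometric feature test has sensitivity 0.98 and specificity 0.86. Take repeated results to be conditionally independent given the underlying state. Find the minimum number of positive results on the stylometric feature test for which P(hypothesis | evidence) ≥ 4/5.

3

Prior odds = (1/30)/(29/30) = 1/29.
False-positive rate = 1 − 0.86 = 0.14; likelihood ratio of a positive = 0.98/0.14 = 7.
Target odds: 0.8 ÷ 0.2 = 4.
Need (1/29) × 7ⁿ ≥ 4, i.e. 7ⁿ ≥ 116.
7² = 49 falls short of 116 but 7³ = 343 reaches it, so n = 3.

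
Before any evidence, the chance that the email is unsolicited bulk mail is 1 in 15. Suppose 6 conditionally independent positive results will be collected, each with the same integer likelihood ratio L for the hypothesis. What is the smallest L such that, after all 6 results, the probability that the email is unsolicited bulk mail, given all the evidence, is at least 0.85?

3

Prior odds = (1/15)/(14/15) = 1/14.
Target odds = 0.85/0.15 = 17/3.
Need L⁶ ≥ 17/3 ÷ (1/14) = 238/3.
2⁶ = 64 < 238/3 ≤ 729 = 3⁶, so L = 3.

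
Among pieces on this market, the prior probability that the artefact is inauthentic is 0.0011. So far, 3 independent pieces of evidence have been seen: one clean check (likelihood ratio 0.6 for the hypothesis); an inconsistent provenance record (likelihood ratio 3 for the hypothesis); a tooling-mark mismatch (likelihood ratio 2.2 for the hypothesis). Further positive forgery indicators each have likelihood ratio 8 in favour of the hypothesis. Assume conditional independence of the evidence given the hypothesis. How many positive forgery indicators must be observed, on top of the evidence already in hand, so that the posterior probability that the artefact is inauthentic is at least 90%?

Prior odds = 0.0011/0.9989 = 11/9989.
Combined Bayes factor of the evidence already in hand = 0.6 × 3 × 2.2 = 3.96.
Odds after that evidence = (11/9989) × 3.96 = 1089/249725.
Target odds = 0.9/0.1 = 9.
Need 8ⁿ ≥ 9 ÷ (1089/249725) = 249725/121.
8³ = 512 falls short of 249725/121 but 8⁴ = 4096 reaches it, so n = 4.

4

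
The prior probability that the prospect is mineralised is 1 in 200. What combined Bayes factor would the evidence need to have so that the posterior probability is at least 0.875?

1393

Prior odds = 0.005/0.995 = 1/199.
Target odds = 0.875/0.125 = 7.
Required Bayes factor = 7 ÷ (1/199) = 1393.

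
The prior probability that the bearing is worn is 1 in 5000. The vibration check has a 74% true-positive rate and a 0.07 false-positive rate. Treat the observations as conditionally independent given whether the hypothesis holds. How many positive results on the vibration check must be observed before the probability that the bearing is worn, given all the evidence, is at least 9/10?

5

Prior odds: 0.0002 ÷ 0.9998 = 1/4999.
Likelihood ratio of a positive result = 0.74/0.07 = 74/7.
Target odds: 0.9 ÷ 0.1 = 9.
Require (74/7)ⁿ ≥ 9 ÷ (1/4999) = 44991.
(74/7)⁴ = 29986576/2401 falls short of 44991 but (74/7)⁵ ≈132029 reaches it, so n = 5.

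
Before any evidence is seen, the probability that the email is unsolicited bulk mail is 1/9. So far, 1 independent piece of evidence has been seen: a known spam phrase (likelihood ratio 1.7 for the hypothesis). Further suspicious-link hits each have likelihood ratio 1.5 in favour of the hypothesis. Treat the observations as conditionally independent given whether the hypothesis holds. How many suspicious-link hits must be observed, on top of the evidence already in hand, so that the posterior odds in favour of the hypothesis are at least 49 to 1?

14

Prior odds = (1/9)/(8/9) = 0.125.
Bayes factor of the evidence already in hand = 1.7.
Odds after that evidence = 0.125 × 1.7 = 0.2125.
Target odds = 49.
Need 1.5ⁿ ≥ 49 ÷ 0.2125 = 3920/17.
1.5¹³ = 1594323/8192 falls short of 3920/17 but 1.5¹⁴ = 4782969/16384 reaches it, so n = 14.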